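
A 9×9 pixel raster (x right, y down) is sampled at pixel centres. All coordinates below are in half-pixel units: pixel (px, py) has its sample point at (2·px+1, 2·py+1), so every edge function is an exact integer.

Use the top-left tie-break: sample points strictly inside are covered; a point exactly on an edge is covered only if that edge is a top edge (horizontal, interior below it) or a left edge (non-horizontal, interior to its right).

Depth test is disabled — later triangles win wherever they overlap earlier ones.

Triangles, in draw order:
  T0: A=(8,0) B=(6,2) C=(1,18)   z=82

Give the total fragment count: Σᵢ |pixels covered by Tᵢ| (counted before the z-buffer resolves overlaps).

T0:
  2·area = 22  (B↔C swapped to make it positive)
  edge (8, 0)→(1, 18): d=(-7,18) right/bottom  bias=-1
  edge (1, 18)→(6, 2): d=(5,-16) top-left  bias=+0
  edge (6, 2)→(8, 0): d=(2,-2) top-left  bias=+0
    (3,0)@(7, 1): e=[11,11,0] → X  [on edge]
    (4,0)@(9, 1): e=[-25,43,4] → .
    (2,1)@(5, 3): e=[33,-11,0] → .  [on edge]
    (3,1)@(7, 3): e=[-3,21,4] → .
    (1,2)@(3, 5): e=[55,-33,0] → .  [on edge]
    (0,3)@(1, 7): e=[77,-55,0] → .  [on edge]
    (2,3)@(5, 7): e=[5,9,8] → X
    (3,3)@(7, 7): e=[-31,41,12] → .
    (2,4)@(5, 9): e=[-9,19,12] → .
  covered (2 px):
    . . . X . . . . .
    . . . . . . . . .
    . . . . . . . . .
    . . X . . . . . .
    . . . . . . . . .
    . . . . . . . . .
    . . . . . . . . .
    . . . . . . . . .
    . . . . . . . . .

Result: 2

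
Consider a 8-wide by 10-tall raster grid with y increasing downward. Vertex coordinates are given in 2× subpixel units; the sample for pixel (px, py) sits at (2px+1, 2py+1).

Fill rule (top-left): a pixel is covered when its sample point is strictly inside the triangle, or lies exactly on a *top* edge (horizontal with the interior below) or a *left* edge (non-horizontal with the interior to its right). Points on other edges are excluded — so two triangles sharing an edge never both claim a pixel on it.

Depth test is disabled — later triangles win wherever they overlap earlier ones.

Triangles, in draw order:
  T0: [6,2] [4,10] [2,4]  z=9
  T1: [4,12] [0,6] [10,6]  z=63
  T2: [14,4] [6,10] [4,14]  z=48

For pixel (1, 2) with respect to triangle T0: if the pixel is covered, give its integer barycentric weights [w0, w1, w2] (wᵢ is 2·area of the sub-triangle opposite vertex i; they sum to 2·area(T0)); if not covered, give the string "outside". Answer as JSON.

T0:
  2·area = 28
  edge (6, 2)→(4, 10): d=(-2,8) right/bottom  bias=-1
  edge (4, 10)→(2, 4): d=(-2,-6) top-left  bias=+0
  edge (2, 4)→(6, 2): d=(4,-2) top-left  bias=+0
    (0,0)@(1, 1): e=[42,0,-14] → .  [on edge]
    (2,1)@(5, 3): e=[6,20,2] → X
    (3,1)@(7, 3): e=[-10,32,6] → .
    (1,2)@(3, 5): e=[18,4,6] → X
    (3,2)@(7, 5): e=[-14,28,14] → .
    (1,3)@(3, 7): e=[14,0,14] → X  [on edge]
    (2,3)@(5, 7): e=[-2,12,18] → .
    (1,4)@(3, 9): e=[10,-4,22] → .
    (2,6)@(5, 13): e=[-14,0,42] → .  [on edge]
    (3,9)@(7, 19): e=[-42,0,70] → .  [on edge]
  covered (4 px):
    . . . . . . . .
    . . X . . . . .
    . X X . . . . .
    . X . . . . . .
    . . . . . . . .
    . . . . . . . .
    . . . . . . . .
    . . . . . . . .
    . . . . . . . .
    . . . . . . . .
T1:
  2·area = 60
  edge (4, 12)→(0, 6): d=(-4,-6) top-left  bias=+0
  edge (0, 6)→(10, 6): d=(10,0) top-left  bias=+0
  edge (10, 6)→(4, 12): d=(-6,6) right/bottom  bias=-1
    (7,0)@(15, 1): e=[110,-50,0] → .  [on edge]
    (6,1)@(13, 3): e=[90,-30,0] → .  [on edge]
    (5,2)@(11, 5): e=[70,-10,0] → .  [on edge]
    (0,3)@(1, 7): e=[2,10,48] → X
    (1,3)@(3, 7): e=[14,10,36] → X
    (2,3)@(5, 7): e=[26,10,24] → X
    (3,3)@(7, 7): e=[38,10,12] → X
    (4,3)@(9, 7): e=[50,10,0] → .  [on edge]
    (0,4)@(1, 9): e=[-6,30,36] → .
    (1,4)@(3, 9): e=[6,30,24] → X
    (3,4)@(7, 9): e=[30,30,0] → .  [on edge]
    (1,5)@(3, 11): e=[-2,50,12] → .
    (2,5)@(5, 11): e=[10,50,0] → .  [on edge]
    (1,6)@(3, 13): e=[-10,70,0] → .  [on edge]
    (0,7)@(1, 15): e=[-30,90,0] → .  [on edge]
  covered (6 px):
    . . . . . . . .
    . . . . . . . .
    . . . . . . . .
    X X X X . . . .
    . X X . . . . .
    . . . . . . . .
    . . . . . . . .
    . . . . . . . .
    . . . . . . . .
    . . . . . . . .
T2:
  2·area = 20  (B↔C swapped to make it positive)
  edge (14, 4)→(4, 14): d=(-10,10) right/bottom  bias=-1
  edge (4, 14)→(6, 10): d=(2,-4) top-left  bias=+0
  edge (6, 10)→(14, 4): d=(8,-6) top-left  bias=+0
    (7,1)@(15, 3): e=[0,22,-2] → .  [on edge]
    (6,2)@(13, 5): e=[0,18,2] → .  [on edge]
    (5,3)@(11, 7): e=[0,14,6] → .  [on edge]
    (4,4)@(9, 9): e=[0,10,10] → .  [on edge]
    (3,5)@(7, 11): e=[0,6,14] → .  [on edge]
    (2,6)@(5, 13): e=[0,2,18] → .  [on edge]
    (1,7)@(3, 15): e=[0,-2,22] → .  [on edge]
    (0,8)@(1, 17): e=[0,-6,26] → .  [on edge]
  covered (0 px):
    . . . . . . . .
    . . . . . . . .
    . . . . . . . .
    . . . . . . . .
    . . . . . . . .
    . . . . . . . .
    . . . . . . . .
    . . . . . . . .
    . . . . . . . .
    . . . . . . . .

Answer: [4,6,18]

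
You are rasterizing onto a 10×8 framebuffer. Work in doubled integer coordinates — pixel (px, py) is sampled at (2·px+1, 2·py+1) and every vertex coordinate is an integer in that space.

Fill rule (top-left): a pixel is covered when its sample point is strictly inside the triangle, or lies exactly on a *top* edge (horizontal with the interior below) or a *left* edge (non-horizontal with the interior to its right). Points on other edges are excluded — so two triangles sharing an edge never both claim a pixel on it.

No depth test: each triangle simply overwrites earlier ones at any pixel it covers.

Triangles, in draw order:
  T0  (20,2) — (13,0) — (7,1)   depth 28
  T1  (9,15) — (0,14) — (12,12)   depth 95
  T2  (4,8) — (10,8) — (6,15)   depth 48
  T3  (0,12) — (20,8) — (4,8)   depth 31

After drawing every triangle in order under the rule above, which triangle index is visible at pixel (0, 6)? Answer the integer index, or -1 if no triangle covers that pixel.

T0:
  2·area = 19  (B↔C swapped to make it positive)
  edge (20, 2)→(7, 1): d=(-13,-1) top-left  bias=+0
  edge (7, 1)→(13, 0): d=(6,-1) top-left  bias=+0
  edge (13, 0)→(20, 2): d=(7,2) right/bottom  bias=-1
    (3,0)@(7, 1): e=[0,0,19] → X  [on edge]
    (4,0)@(9, 1): e=[2,2,15] → X
    (5,0)@(11, 1): e=[4,4,11] → X
    (6,0)@(13, 1): e=[6,6,7] → X
    (7,0)@(15, 1): e=[8,8,3] → X
    (8,0)@(17, 1): e=[10,10,-1] → .
    (3,1)@(7, 3): e=[-26,12,33] → .
    (4,1)@(9, 3): e=[-24,14,29] → .
    (5,1)@(11, 3): e=[-22,16,25] → .
    (6,1)@(13, 3): e=[-20,18,21] → .
    (7,1)@(15, 3): e=[-18,20,17] → .
  covered (5 px):
    . . . X X X X X . .
    . . . . . . . . . .
    . . . . . . . . . .
    . . . . . . . . . .
    . . . . . . . . . .
    . . . . . . . . . .
    . . . . . . . . . .
    . . . . . . . . . .
T1:
  2·area = 30
  edge (9, 15)→(0, 14): d=(-9,-1) top-left  bias=+0
  edge (0, 14)→(12, 12): d=(12,-2) top-left  bias=+0
  edge (12, 12)→(9, 15): d=(-3,3) right/bottom  bias=-1
    (9,2)@(19, 5): e=[100,-70,0] → .  [on edge]
    (8,3)@(17, 7): e=[80,-50,0] → .  [on edge]
    (7,4)@(15, 9): e=[60,-30,0] → .  [on edge]
    (6,5)@(13, 11): e=[40,-10,0] → .  [on edge]
    (3,6)@(7, 13): e=[16,2,12] → X
    (4,6)@(9, 13): e=[18,6,6] → X
    (5,6)@(11, 13): e=[20,10,0] → .  [on edge]
    (3,7)@(7, 15): e=[-2,26,6] → .
    (4,7)@(9, 15): e=[0,30,0] → .  [on edge]
  covered (2 px):
    . . . . . . . . . .
    . . . . . . . . . .
    . . . . . . . . . .
    . . . . . . . . . .
    . . . . . . . . . .
    . . . . . . . . . .
    . . . X X . . . . .
    . . . . . . . . . .
T2:
  2·area = 42
  edge (4, 8)→(10, 8): d=(6,0) top-left  bias=+0
  edge (10, 8)→(6, 15): d=(-4,7) right/bottom  bias=-1
  edge (6, 15)→(4, 8): d=(-2,-7) top-left  bias=+0
    (2,4)@(5, 9): e=[6,31,5] → X
    (3,4)@(7, 9): e=[6,17,19] → X
    (4,4)@(9, 9): e=[6,3,33] → X
    (5,4)@(11, 9): e=[6,-11,47] → .
    (2,5)@(5, 11): e=[18,23,1] → X
    (4,5)@(9, 11): e=[18,-5,29] → .
    (2,6)@(5, 13): e=[30,15,-3] → .
    (3,6)@(7, 13): e=[30,1,11] → X
    (4,6)@(9, 13): e=[30,-13,25] → .
    (3,7)@(7, 15): e=[42,-7,7] → .
  covered (6 px):
    . . . . . . . . . .
    . . . . . . . . . .
    . . . . . . . . . .
    . . . . . . . . . .
    . . X X X . . . . .
    . . X X . . . . . .
    . . . X . . . . . .
    . . . . . . . . . .
T3:
  2·area = 64  (B↔C swapped to make it positive)
  edge (0, 12)→(4, 8): d=(4,-4) top-left  bias=+0
  edge (4, 8)→(20, 8): d=(16,0) top-left  bias=+0
  edge (20, 8)→(0, 12): d=(-20,4) right/bottom  bias=-1
    (5,0)@(11, 1): e=[0,-112,176] → .  [on edge]
    (4,1)@(9, 3): e=[0,-80,144] → .  [on edge]
    (3,2)@(7, 5): e=[0,-48,112] → .  [on edge]
    (2,3)@(5, 7): e=[0,-16,80] → .  [on edge]
    (1,4)@(3, 9): e=[0,16,48] → X  [on edge]
    (2,4)@(5, 9): e=[8,16,40] → X
    (3,4)@(7, 9): e=[16,16,32] → X
    (4,4)@(9, 9): e=[24,16,24] → X
    (5,4)@(11, 9): e=[32,16,16] → X
    (6,4)@(13, 9): e=[40,16,8] → X
    (7,4)@(15, 9): e=[48,16,0] → .  [on edge]
    (0,5)@(1, 11): e=[0,48,16] → X  [on edge]
    (2,5)@(5, 11): e=[16,48,0] → .  [on edge]
  covered (8 px):
    . . . . . . . . . .
    . . . . . . . . . .
    . . . . . . . . . .
    . . . . . . . . . .
    . X X X X X X . . .
    X X . . . . . . . .
    . . . . . . . . . .
    . . . . . . . . . .

Z-buffer (winner per pixel, '.' = empty):
  . . . 0 0 0 0 0 . .
  . . . . . . . . . .
  . . . . . . . . . .
  . . . . . . . . . .
  . 3 3 3 3 3 3 . . .
  3 3 2 2 . . . . . .
  . . . 2 1 . . . . .
  . . . . . . . . . .

Result: -1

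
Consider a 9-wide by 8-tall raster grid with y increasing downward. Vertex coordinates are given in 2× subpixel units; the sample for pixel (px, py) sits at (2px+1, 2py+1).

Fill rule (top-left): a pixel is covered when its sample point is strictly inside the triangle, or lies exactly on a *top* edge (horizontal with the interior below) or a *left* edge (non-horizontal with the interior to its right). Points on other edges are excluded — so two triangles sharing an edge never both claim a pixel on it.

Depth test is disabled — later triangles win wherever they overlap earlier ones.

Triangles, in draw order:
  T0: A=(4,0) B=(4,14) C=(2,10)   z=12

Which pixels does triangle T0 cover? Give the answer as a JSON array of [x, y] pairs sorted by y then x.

T0:
  2·area = 28
  edge (4, 0)→(4, 14): d=(0,14) right/bottom  bias=-1
  edge (4, 14)→(2, 10): d=(-2,-4) top-left  bias=+0
  edge (2, 10)→(4, 0): d=(2,-10) top-left  bias=+0
    (1,2)@(3, 5): e=[14,14,0] → #  [on edge]
    (2,2)@(5, 5): e=[-14,22,20] → ·
    (1,3)@(3, 7): e=[14,10,4] → #
    (2,3)@(5, 7): e=[-14,18,24] → ·
    (1,4)@(3, 9): e=[14,6,8] → #
    (2,4)@(5, 9): e=[-14,14,28] → ·
    (1,5)@(3, 11): e=[14,2,12] → #
    (2,5)@(5, 11): e=[-14,10,32] → ·
    (1,6)@(3, 13): e=[14,-2,16] → ·
    (0,7)@(1, 15): e=[42,-14,0] → ·  [on edge]
  covered (4 px):
    · · · · · · · · ·
    · · · · · · · · ·
    · # · · · · · · ·
    · # · · · · · · ·
    · # · · · · · · ·
    · # · · · · · · ·
    · · · · · · · · ·
    · · · · · · · · ·

Result: [[1,2],[1,3],[1,4],[1,5]]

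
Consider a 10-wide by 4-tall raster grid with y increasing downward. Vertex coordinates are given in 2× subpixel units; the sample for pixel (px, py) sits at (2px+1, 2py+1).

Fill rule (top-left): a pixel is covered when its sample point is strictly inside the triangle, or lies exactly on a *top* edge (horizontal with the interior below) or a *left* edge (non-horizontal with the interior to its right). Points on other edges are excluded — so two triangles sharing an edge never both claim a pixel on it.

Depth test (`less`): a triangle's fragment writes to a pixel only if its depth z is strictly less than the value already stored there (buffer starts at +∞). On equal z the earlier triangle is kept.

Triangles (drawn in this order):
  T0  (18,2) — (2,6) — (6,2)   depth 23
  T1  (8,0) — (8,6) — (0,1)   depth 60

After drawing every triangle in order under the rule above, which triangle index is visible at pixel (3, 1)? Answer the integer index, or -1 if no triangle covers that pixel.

T0:
  2·area = 48
  edge (18, 2)→(2, 6): d=(-16,4) right/bottom  bias=-1
  edge (2, 6)→(6, 2): d=(4,-4) top-left  bias=+0
  edge (6, 2)→(18, 2): d=(12,0) top-left  bias=+0
    (3,0)@(7, 1): e=[60,0,-12] → .  [on edge]
    (2,1)@(5, 3): e=[36,0,12] → X  [on edge]
    (3,1)@(7, 3): e=[28,8,12] → X
    (4,1)@(9, 3): e=[20,16,12] → X
    (5,1)@(11, 3): e=[12,24,12] → X
    (6,1)@(13, 3): e=[4,32,12] → X
    (7,1)@(15, 3): e=[-4,40,12] → .
    (1,2)@(3, 5): e=[12,0,36] → X  [on edge]
    (3,2)@(7, 5): e=[-4,16,36] → .
    (4,2)@(9, 5): e=[-12,24,36] → .
    (5,2)@(11, 5): e=[-20,32,36] → .
    (6,2)@(13, 5): e=[-28,40,36] → .
    (0,3)@(1, 7): e=[-12,0,60] → .  [on edge]
  covered (7 px):
    . . . . . . . . . .
    . . X X X X X . . .
    . X X . . . . . . .
    . . . . . . . . . .
T1:
  2·area = 48
  edge (8, 0)→(8, 6): d=(0,6) right/bottom  bias=-1
  edge (8, 6)→(0, 1): d=(-8,-5) top-left  bias=+0
  edge (0, 1)→(8, 0): d=(8,-1) top-left  bias=+0
    (0,0)@(1, 1): e=[42,5,1] → X
    (1,0)@(3, 1): e=[30,15,3] → X
    (2,0)@(5, 1): e=[18,25,5] → X
    (3,0)@(7, 1): e=[6,35,7] → X
    (4,0)@(9, 1): e=[-6,45,9] → .
    (0,1)@(1, 3): e=[42,-11,17] → .
    (1,1)@(3, 3): e=[30,-1,19] → .
    (2,1)@(5, 3): e=[18,9,21] → X
    (4,1)@(9, 3): e=[-6,29,25] → .
    (2,2)@(5, 5): e=[18,-7,37] → .
    (3,2)@(7, 5): e=[6,3,39] → X
    (4,2)@(9, 5): e=[-6,13,41] → .
  covered (7 px):
    X X X X . . . . . .
    . . X X . . . . . .
    . . . X . . . . . .
    . . . . . . . . . .

Z-buffer (winner per pixel, '.' = empty):
  1 1 1 1 . . . . . .
  . . 0 0 0 0 0 . . .
  . 0 0 1 . . . . . .
  . . . . . . . . . .

Final: 0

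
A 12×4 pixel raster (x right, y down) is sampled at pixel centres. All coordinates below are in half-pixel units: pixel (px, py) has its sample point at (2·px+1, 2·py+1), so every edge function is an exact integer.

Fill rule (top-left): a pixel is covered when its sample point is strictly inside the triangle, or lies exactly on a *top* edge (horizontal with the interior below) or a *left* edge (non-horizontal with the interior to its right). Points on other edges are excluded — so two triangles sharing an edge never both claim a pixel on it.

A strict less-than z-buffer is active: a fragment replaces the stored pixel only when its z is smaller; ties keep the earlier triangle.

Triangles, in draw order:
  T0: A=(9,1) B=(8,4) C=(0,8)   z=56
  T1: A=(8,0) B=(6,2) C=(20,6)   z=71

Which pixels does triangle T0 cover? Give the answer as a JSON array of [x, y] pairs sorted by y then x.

T0:
  2·area = 20
  edge (9, 1)→(8, 4): d=(-1,3) right/bottom  bias=-1
  edge (8, 4)→(0, 8): d=(-8,4) right/bottom  bias=-1
  edge (0, 8)→(9, 1): d=(9,-7) top-left  bias=+0
    (4,0)@(9, 1): e=[0,20,0] → ·  [on edge]
    (3,1)@(7, 3): e=[4,12,4] → █
    (4,1)@(9, 3): e=[-2,4,18] → ·
    (2,2)@(5, 5): e=[8,4,8] → █
    (3,2)@(7, 5): e=[2,-4,22] → ·
    (2,3)@(5, 7): e=[6,-12,26] → ·
    (3,3)@(7, 7): e=[0,-20,40] → ·  [on edge]
  covered (2 px):
    · · · · · · · · · · · ·
    · · · █ · · · · · · · ·
    · · █ · · · · · · · · ·
    · · · · · · · · · · · ·
T1:
  2·area = 36  (B↔C swapped to make it positive)
  edge (8, 0)→(20, 6): d=(12,6) right/bottom  bias=-1
  edge (20, 6)→(6, 2): d=(-14,-4) top-left  bias=+0
  edge (6, 2)→(8, 0): d=(2,-2) top-left  bias=+0
    (3,0)@(7, 1): e=[18,18,0] → █  [on edge]
    (4,0)@(9, 1): e=[6,26,4] → █
    (5,0)@(11, 1): e=[-6,34,8] → ·
    (2,1)@(5, 3): e=[54,-18,0] → ·  [on edge]
    (3,1)@(7, 3): e=[42,-10,4] → ·
    (4,1)@(9, 3): e=[30,-2,8] → ·
    (5,1)@(11, 3): e=[18,6,12] → █
    (6,1)@(13, 3): e=[6,14,16] → █
    (7,1)@(15, 3): e=[-6,22,20] → ·
    (1,2)@(3, 5): e=[90,-54,0] → ·  [on edge]
    (5,2)@(11, 5): e=[42,-22,16] → ·
    (6,2)@(13, 5): e=[30,-14,20] → ·
    (0,3)@(1, 7): e=[126,-90,0] → ·  [on edge]
  covered (5 px):
    · · · █ █ · · · · · · ·
    · · · · · █ █ · · · · ·
    · · · · · · · · █ · · ·
    · · · · · · · · · · · ·

Result: [[3,1],[2,2]]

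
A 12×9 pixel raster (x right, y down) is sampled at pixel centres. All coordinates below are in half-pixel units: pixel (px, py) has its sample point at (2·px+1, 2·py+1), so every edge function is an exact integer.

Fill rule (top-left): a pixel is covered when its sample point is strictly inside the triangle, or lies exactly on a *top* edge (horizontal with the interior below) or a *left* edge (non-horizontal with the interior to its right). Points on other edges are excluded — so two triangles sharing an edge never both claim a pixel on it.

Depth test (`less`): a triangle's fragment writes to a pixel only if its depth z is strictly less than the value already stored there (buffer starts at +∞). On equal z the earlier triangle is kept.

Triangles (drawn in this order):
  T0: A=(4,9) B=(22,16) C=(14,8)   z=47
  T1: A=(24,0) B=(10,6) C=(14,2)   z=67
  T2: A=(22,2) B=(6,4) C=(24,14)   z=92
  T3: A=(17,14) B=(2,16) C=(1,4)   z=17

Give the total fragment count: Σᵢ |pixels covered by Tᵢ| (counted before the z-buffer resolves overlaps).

T0:
  2·area = 88  (B↔C swapped to make it positive)
  edge (4, 9)→(14, 8): d=(10,-1) top-left  bias=+0
  edge (14, 8)→(22, 16): d=(8,8) right/bottom  bias=-1
  edge (22, 16)→(4, 9): d=(-18,-7) top-left  bias=+0
    (3,0)@(7, 1): e=[-77,0,165] → .  [on edge]
    (4,1)@(9, 3): e=[-55,0,143] → .  [on edge]
    (5,2)@(11, 5): e=[-33,0,121] → .  [on edge]
    (6,3)@(13, 7): e=[-11,0,99] → .  [on edge]
    (2,4)@(5, 9): e=[1,80,7] → X
    (3,4)@(7, 9): e=[3,64,21] → X
    (4,4)@(9, 9): e=[5,48,35] → X
    (5,4)@(11, 9): e=[7,32,49] → X
    (6,4)@(13, 9): e=[9,16,63] → X
    (7,4)@(15, 9): e=[11,0,77] → .  [on edge]
    (2,5)@(5, 11): e=[21,96,-29] → .
    (3,5)@(7, 11): e=[23,80,-15] → .
    (8,5)@(17, 11): e=[33,0,55] → .  [on edge]
    (9,6)@(19, 13): e=[55,0,33] → .  [on edge]
    (10,7)@(21, 15): e=[77,0,11] → .  [on edge]
    (11,8)@(23, 17): e=[99,0,-11] → .  [on edge]
  covered (10 px):
    . . . . . . . . . . . .
    . . . . . . . . . . . .
    . . . . . . . . . . . .
    . . . . . . . . . . . .
    . . X X X X X . . . . .
    . . . . . X X X . . . .
    . . . . . . . X X . . .
    . . . . . . . . . . . .
    . . . . . . . . . . . .
T1:
  2·area = 32
  edge (24, 0)→(10, 6): d=(-14,6) right/bottom  bias=-1
  edge (10, 6)→(14, 2): d=(4,-4) top-left  bias=+0
  edge (14, 2)→(24, 0): d=(10,-2) top-left  bias=+0
    (7,0)@(15, 1): e=[40,0,-8] → .  [on edge]
    (9,0)@(19, 1): e=[16,16,0] → X  [on edge]
    (10,0)@(21, 1): e=[4,24,4] → X
    (11,0)@(23, 1): e=[-8,32,8] → .
    (4,1)@(9, 3): e=[48,-16,0] → .  [on edge]
    (6,1)@(13, 3): e=[24,0,8] → X  [on edge]
    (7,1)@(15, 3): e=[12,8,12] → X
    (8,1)@(17, 3): e=[0,16,16] → .  [on edge]
    (9,1)@(19, 3): e=[-12,24,20] → .
    (10,1)@(21, 3): e=[-24,32,24] → .
    (5,2)@(11, 5): e=[8,0,24] → X  [on edge]
    (6,2)@(13, 5): e=[-4,8,28] → .
    (4,3)@(9, 7): e=[-8,0,40] → .  [on edge]
    (1,4)@(3, 9): e=[0,-16,48] → .  [on edge]
    (3,4)@(7, 9): e=[-24,0,56] → .  [on edge]
    (2,5)@(5, 11): e=[-40,0,72] → .  [on edge]
    (1,6)@(3, 13): e=[-56,0,88] → .  [on edge]
    (0,7)@(1, 15): e=[-72,0,104] → .  [on edge]
  covered (5 px):
    . . . . . . . . . X X .
    . . . . . . X X . . . .
    . . . . . X . . . . . .
    . . . . . . . . . . . .
    . . . . . . . . . . . .
    . . . . . . . . . . . .
    . . . . . . . . . . . .
    . . . . . . . . . . . .
    . . . . . . . . . . . .
T2:
  2·area = 196  (B↔C swapped to make it positive)
  edge (22, 2)→(24, 14): d=(2,12) right/bottom  bias=-1
  edge (24, 14)→(6, 4): d=(-18,-10) top-left  bias=+0
  edge (6, 4)→(22, 2): d=(16,-2) top-left  bias=+0
    (7,1)@(15, 3): e=[86,108,2] → X
    (8,1)@(17, 3): e=[62,128,6] → X
    (9,1)@(19, 3): e=[38,148,10] → X
    (10,1)@(21, 3): e=[14,168,14] → X
    (11,1)@(23, 3): e=[-10,188,18] → .
    (4,2)@(9, 5): e=[162,12,22] → X
    (5,2)@(11, 5): e=[138,32,26] → X
    (6,2)@(13, 5): e=[114,52,30] → X
    (11,2)@(23, 5): e=[-6,152,50] → .
    (4,3)@(9, 7): e=[166,-24,54] → .
    (5,3)@(11, 7): e=[142,-4,58] → .
    (6,3)@(13, 7): e=[118,16,62] → X
    (7,4)@(15, 9): e=[98,0,98] → X  [on edge]
  covered (25 px):
    . . . . . . . . . . . .
    . . . . . . . X X X X .
    . . . . X X X X X X X .
    . . . . . . X X X X X .
    . . . . . . . X X X X X
    . . . . . . . . . X X X
    . . . . . . . . . . . X
    . . . . . . . . . . . .
    . . . . . . . . . . . .
T3:
  2·area = 182
  edge (17, 14)→(2, 16): d=(-15,2) right/bottom  bias=-1
  edge (2, 16)→(1, 4): d=(-1,-12) top-left  bias=+0
  edge (1, 4)→(17, 14): d=(16,10) right/bottom  bias=-1
    (1,3)@(3, 7): e=[133,21,28] → X
    (2,3)@(5, 7): e=[129,45,8] → X
    (3,3)@(7, 7): e=[125,69,-12] → .
    (1,4)@(3, 9): e=[103,19,60] → X
    (3,4)@(7, 9): e=[95,67,20] → X
    (4,4)@(9, 9): e=[91,91,0] → .  [on edge]
    (1,5)@(3, 11): e=[73,17,92] → X
    (4,5)@(9, 11): e=[61,89,32] → X
    (5,5)@(11, 11): e=[57,113,12] → X
    (6,5)@(13, 11): e=[53,137,-8] → .
    (1,6)@(3, 13): e=[43,15,124] → X
    (6,6)@(13, 13): e=[23,135,24] → X
  covered (21 px):
    . . . . . . . . . . . .
    . . . . . . . . . . . .
    . . . . . . . . . . . .
    . X X . . . . . . . . .
    . X X X . . . . . . . .
    . X X X X X . . . . . .
    . X X X X X X X . . . .
    . X X X X . . . . . . .
    . . . . . . . . . . . .

Answer: 61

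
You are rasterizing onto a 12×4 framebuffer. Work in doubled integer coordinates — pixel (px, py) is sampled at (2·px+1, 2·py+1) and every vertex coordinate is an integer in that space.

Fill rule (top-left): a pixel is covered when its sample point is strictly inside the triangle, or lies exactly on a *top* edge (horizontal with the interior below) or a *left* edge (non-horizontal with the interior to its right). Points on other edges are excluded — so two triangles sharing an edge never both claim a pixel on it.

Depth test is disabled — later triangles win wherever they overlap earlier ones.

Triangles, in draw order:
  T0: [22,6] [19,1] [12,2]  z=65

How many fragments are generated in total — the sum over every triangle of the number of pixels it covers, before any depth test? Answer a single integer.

T0:
  2·area = 38  (B↔C swapped to make it positive)
  edge (22, 6)→(12, 2): d=(-10,-4) top-left  bias=+0
  edge (12, 2)→(19, 1): d=(7,-1) top-left  bias=+0
  edge (19, 1)→(22, 6): d=(3,5) right/bottom  bias=-1
    (9,0)@(19, 1): e=[38,0,0] → .  [on edge]
    (2,1)@(5, 3): e=[-38,0,76] → .  [on edge]
    (7,1)@(15, 3): e=[2,10,26] → X
    (8,1)@(17, 3): e=[10,12,16] → X
    (9,1)@(19, 3): e=[18,14,6] → X
    (10,1)@(21, 3): e=[26,16,-4] → .
    (7,2)@(15, 5): e=[-18,24,32] → .
    (8,2)@(17, 5): e=[-10,26,22] → .
    (9,2)@(19, 5): e=[-2,28,12] → .
    (10,2)@(21, 5): e=[6,30,2] → X
    (11,2)@(23, 5): e=[14,32,-8] → .
    (10,3)@(21, 7): e=[-14,44,8] → .
  covered (4 px):
    . . . . . . . . . . . .
    . . . . . . . X X X . .
    . . . . . . . . . . X .
    . . . . . . . . . . . .

Result: 4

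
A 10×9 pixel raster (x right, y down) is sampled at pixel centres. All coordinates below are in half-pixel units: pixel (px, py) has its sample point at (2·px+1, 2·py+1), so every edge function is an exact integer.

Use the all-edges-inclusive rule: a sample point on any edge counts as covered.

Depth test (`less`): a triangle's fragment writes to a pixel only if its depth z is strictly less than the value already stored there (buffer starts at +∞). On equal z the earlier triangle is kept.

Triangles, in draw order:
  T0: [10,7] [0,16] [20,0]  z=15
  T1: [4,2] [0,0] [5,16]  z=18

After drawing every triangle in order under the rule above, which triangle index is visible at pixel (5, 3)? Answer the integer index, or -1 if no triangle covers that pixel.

T0:
  2·area = 20  (B↔C swapped to make it positive)
  edge (10, 7)→(20, 0): d=(10,-7) inclusive
  edge (20, 0)→(0, 16): d=(-20,16) inclusive
  edge (0, 16)→(10, 7): d=(10,-9) inclusive
    (6,2)@(13, 5): e=[1,12,7] → █
    (7,2)@(15, 5): e=[15,-20,25] → ·
    (5,3)@(11, 7): e=[7,4,9] → █
    (6,3)@(13, 7): e=[21,-28,27] → ·
    (5,4)@(11, 9): e=[27,-36,29] → ·
  covered (2 px):
    · · · · · · · · · ·
    · · · · · · · · · ·
    · · · · · · █ · · ·
    · · · · · █ · · · ·
    · · · · · · · · · ·
    · · · · · · · · · ·
    · · · · · · · · · ·
    · · · · · · · · · ·
    · · · · · · · · · ·
T1:
  2·area = 54  (B↔C swapped to make it positive)
  edge (4, 2)→(5, 16): d=(1,14) inclusive
  edge (5, 16)→(0, 0): d=(-5,-16) inclusive
  edge (0, 0)→(4, 2): d=(4,2) inclusive
    (0,0)@(1, 1): e=[41,11,2] → █
    (1,0)@(3, 1): e=[13,43,-2] → ·
    (0,1)@(1, 3): e=[43,1,10] → █
    (1,1)@(3, 3): e=[15,33,6] → █
    (2,1)@(5, 3): e=[-13,65,2] → ·
    (0,2)@(1, 5): e=[45,-9,18] → ·
    (1,2)@(3, 5): e=[17,23,14] → █
    (2,2)@(5, 5): e=[-11,55,10] → ·
    (1,3)@(3, 7): e=[19,13,22] → █
    (2,3)@(5, 7): e=[-9,45,18] → ·
    (1,4)@(3, 9): e=[21,3,30] → █
    (2,4)@(5, 9): e=[-7,35,26] → ·
  covered (6 px):
    █ · · · · · · · · ·
    █ █ · · · · · · · ·
    · █ · · · · · · · ·
    · █ · · · · · · · ·
    · █ · · · · · · · ·
    · · · · · · · · · ·
    · · · · · · · · · ·
    · · · · · · · · · ·
    · · · · · · · · · ·

Z-buffer (winner per pixel, '.' = empty):
  1 . . . . . . . . .
  1 1 . . . . . . . .
  . 1 . . . . 0 . . .
  . 1 . . . 0 . . . .
  . 1 . . . . . . . .
  . . . . . . . . . .
  . . . . . . . . . .
  . . . . . . . . . .
  . . . . . . . . . .

Answer: 0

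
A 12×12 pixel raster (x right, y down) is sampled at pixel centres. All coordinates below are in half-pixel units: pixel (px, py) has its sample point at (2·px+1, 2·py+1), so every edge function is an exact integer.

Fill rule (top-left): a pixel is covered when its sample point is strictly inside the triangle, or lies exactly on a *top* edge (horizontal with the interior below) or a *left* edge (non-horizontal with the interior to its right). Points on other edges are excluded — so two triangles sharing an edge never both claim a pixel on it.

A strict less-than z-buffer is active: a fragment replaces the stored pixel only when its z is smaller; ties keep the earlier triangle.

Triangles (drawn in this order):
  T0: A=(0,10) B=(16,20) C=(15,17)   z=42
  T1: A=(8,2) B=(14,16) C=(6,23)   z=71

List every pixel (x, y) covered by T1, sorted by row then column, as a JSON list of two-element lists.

T0:
  2·area = 38  (B↔C swapped to make it positive)
  edge (0, 10)→(15, 17): d=(15,7) right/bottom  bias=-1
  edge (15, 17)→(16, 20): d=(1,3) right/bottom  bias=-1
  edge (16, 20)→(0, 10): d=(-16,-10) top-left  bias=+0
    (5,2)@(11, 5): e=[-152,0,190] → .  [on edge]
    (6,5)@(13, 11): e=[-76,0,114] → .  [on edge]
    (2,6)@(5, 13): e=[10,26,2] → X
    (3,6)@(7, 13): e=[-4,20,22] → .
    (2,7)@(5, 15): e=[40,28,-30] → .
    (4,7)@(9, 15): e=[12,16,10] → X
    (5,7)@(11, 15): e=[-2,10,30] → .
    (4,8)@(9, 17): e=[42,18,-22] → .
    (6,8)@(13, 17): e=[14,6,18] → X
    (7,8)@(15, 17): e=[0,0,38] → .  [on edge]
    (6,9)@(13, 19): e=[44,8,-14] → .
    (7,9)@(15, 19): e=[30,2,6] → X
    (8,11)@(17, 23): e=[76,0,-38] → .  [on edge]
  covered (4 px):
    . . . . . . . . . . . .
    . . . . . . . . . . . .
    . . . . . . . . . . . .
    . . . . . . . . . . . .
    . . . . . . . . . . . .
    . . . . . . . . . . . .
    . . X . . . . . . . . .
    . . . . X . . . . . . .
    . . . . . . X . . . . .
    . . . . . . . X . . . .
    . . . . . . . . . . . .
    . . . . . . . . . . . .
T1:
  2·area = 154
  edge (8, 2)→(14, 16): d=(6,14) right/bottom  bias=-1
  edge (14, 16)→(6, 23): d=(-8,7) right/bottom  bias=-1
  edge (6, 23)→(8, 2): d=(2,-21) top-left  bias=+0
    (4,2)@(9, 5): e=[4,123,27] → X
    (5,2)@(11, 5): e=[-24,109,69] → .
    (4,3)@(9, 7): e=[16,107,31] → X
    (5,3)@(11, 7): e=[-12,93,73] → .
    (4,4)@(9, 9): e=[28,91,35] → X
    (5,4)@(11, 9): e=[0,77,77] → .  [on edge]
    (4,5)@(9, 11): e=[40,75,39] → X
    (5,5)@(11, 11): e=[12,61,81] → X
    (6,5)@(13, 11): e=[-16,47,123] → .
    (3,6)@(7, 13): e=[80,73,1] → X
    (6,6)@(13, 13): e=[-4,31,127] → .
    (3,7)@(7, 15): e=[92,57,5] → X
    (8,11)@(17, 23): e=[0,-77,231] → .  [on edge]
  covered (18 px):
    . . . . . . . . . . . .
    . . . . . . . . . . . .
    . . . . X . . . . . . .
    . . . . X . . . . . . .
    . . . . X . . . . . . .
    . . . . X X . . . . . .
    . . . X X X . . . . . .
    . . . X X X X . . . . .
    . . . X X X . . . . . .
    . . . X X . . . . . . .
    . . . X . . . . . . . .
    . . . . . . . . . . . .

Result: [[4,2],[4,3],[4,4],[4,5],[5,5],[3,6],[4,6],[5,6],[3,7],[4,7],[5,7],[6,7],[3,8],[4,8],[5,8],[3,9],[4,9],[3,10]]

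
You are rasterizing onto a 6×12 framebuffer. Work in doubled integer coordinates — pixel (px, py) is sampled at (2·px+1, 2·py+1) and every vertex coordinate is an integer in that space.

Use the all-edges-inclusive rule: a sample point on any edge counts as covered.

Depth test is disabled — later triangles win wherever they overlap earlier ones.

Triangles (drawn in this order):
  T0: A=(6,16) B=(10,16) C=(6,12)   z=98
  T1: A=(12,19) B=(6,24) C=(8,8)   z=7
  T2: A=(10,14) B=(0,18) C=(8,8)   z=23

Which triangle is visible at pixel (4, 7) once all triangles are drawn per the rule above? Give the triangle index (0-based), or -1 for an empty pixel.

T0:
  2·area = 16  (B↔C swapped to make it positive)
  edge (6, 16)→(6, 12): d=(0,-4) inclusive
  edge (6, 12)→(10, 16): d=(4,4) inclusive
  edge (10, 16)→(6, 16): d=(-4,0) inclusive
    (0,3)@(1, 7): e=[-20,0,36] → ·  [on edge]
    (1,4)@(3, 9): e=[-12,0,28] → ·  [on edge]
    (2,5)@(5, 11): e=[-4,0,20] → ·  [on edge]
    (3,6)@(7, 13): e=[4,0,12] → #  [on edge]
    (4,6)@(9, 13): e=[12,-8,12] → ·
    (3,7)@(7, 15): e=[4,8,4] → #
    (4,7)@(9, 15): e=[12,0,4] → #  [on edge]
    (5,7)@(11, 15): e=[20,-8,4] → ·
    (3,8)@(7, 17): e=[4,16,-4] → ·
    (4,8)@(9, 17): e=[12,8,-4] → ·
    (5,8)@(11, 17): e=[20,0,-4] → ·  [on edge]
  covered (3 px):
    · · · · · ·
    · · · · · ·
    · · · · · ·
    · · · · · ·
    · · · · · ·
    · · · · · ·
    · · · # · ·
    · · · # # ·
    · · · · · ·
    · · · · · ·
    · · · · · ·
    · · · · · ·
T1:
  2·area = 86
  edge (12, 19)→(6, 24): d=(-6,5) inclusive
  edge (6, 24)→(8, 8): d=(2,-16) inclusive
  edge (8, 8)→(12, 19): d=(4,11) inclusive
    (4,5)@(9, 11): e=[63,22,1] → #
    (5,5)@(11, 11): e=[53,54,-21] → ·
    (4,6)@(9, 13): e=[51,26,9] → #
    (5,6)@(11, 13): e=[41,58,-13] → ·
    (4,7)@(9, 15): e=[39,30,17] → #
    (5,7)@(11, 15): e=[29,62,-5] → ·
    (3,8)@(7, 17): e=[37,2,47] → #
    (5,8)@(11, 17): e=[17,66,3] → #
    (3,9)@(7, 19): e=[25,6,55] → #
    (3,10)@(7, 21): e=[13,10,63] → #
    (5,10)@(11, 21): e=[-7,74,19] → ·
    (3,11)@(7, 23): e=[1,14,71] → #
  covered (12 px):
    · · · · · ·
    · · · · · ·
    · · · · · ·
    · · · · · ·
    · · · · · ·
    · · · · # ·
    · · · · # ·
    · · · · # ·
    · · · # # #
    · · · # # #
    · · · # # ·
    · · · # · ·
T2:
  2·area = 68
  edge (10, 14)→(0, 18): d=(-10,4) inclusive
  edge (0, 18)→(8, 8): d=(8,-10) inclusive
  edge (8, 8)→(10, 14): d=(2,6) inclusive
    (3,2)@(7, 5): e=[102,-34,0] → ·  [on edge]
    (3,5)@(7, 11): e=[42,14,12] → #
    (4,5)@(9, 11): e=[34,34,0] → #  [on edge]
    (5,5)@(11, 11): e=[26,54,-12] → ·
    (2,6)@(5, 13): e=[30,10,28] → #
    (5,6)@(11, 13): e=[6,70,-8] → ·
    (1,7)@(3, 15): e=[18,6,44] → #
    (4,7)@(9, 15): e=[-6,66,8] → ·
    (0,8)@(1, 17): e=[6,2,60] → #
    (1,8)@(3, 17): e=[-2,22,48] → ·
    (2,8)@(5, 17): e=[-10,42,36] → ·
    (3,8)@(7, 17): e=[-18,62,24] → ·
    (5,8)@(11, 17): e=[-34,102,0] → ·  [on edge]
  covered (9 px):
    · · · · · ·
    · · · · · ·
    · · · · · ·
    · · · · · ·
    · · · · · ·
    · · · # # ·
    · · # # # ·
    · # # # · ·
    # · · · · ·
    · · · · · ·
    · · · · · ·
    · · · · · ·

Z-buffer (winner per pixel, '.' = empty):
  . . . . . .
  . . . . . .
  . . . . . .
  . . . . . .
  . . . . . .
  . . . 2 2 .
  . . 2 2 2 .
  . 2 2 2 1 .
  2 . . 1 1 1
  . . . 1 1 1
  . . . 1 1 .
  . . . 1 . .

Answer: 1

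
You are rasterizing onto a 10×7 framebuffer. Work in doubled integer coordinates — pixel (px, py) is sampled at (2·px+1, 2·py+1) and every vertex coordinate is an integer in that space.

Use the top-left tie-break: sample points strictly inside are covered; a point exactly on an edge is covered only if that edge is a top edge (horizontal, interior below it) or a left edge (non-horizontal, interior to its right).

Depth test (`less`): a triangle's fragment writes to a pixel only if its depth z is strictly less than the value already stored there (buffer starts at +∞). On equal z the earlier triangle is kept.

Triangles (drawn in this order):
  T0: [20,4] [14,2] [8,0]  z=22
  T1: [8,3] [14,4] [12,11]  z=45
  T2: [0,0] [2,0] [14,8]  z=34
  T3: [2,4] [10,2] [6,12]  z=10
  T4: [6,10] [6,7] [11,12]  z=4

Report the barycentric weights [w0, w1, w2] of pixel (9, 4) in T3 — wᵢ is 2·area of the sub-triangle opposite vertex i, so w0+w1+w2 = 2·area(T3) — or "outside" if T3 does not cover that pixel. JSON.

T0:
  degenerate (2·area = 0) — covers nothing
T1:
  2·area = 44
  edge (8, 3)→(14, 4): d=(6,1) right/bottom  bias=-1
  edge (14, 4)→(12, 11): d=(-2,7) right/bottom  bias=-1
  edge (12, 11)→(8, 3): d=(-4,-8) top-left  bias=+0
    (3,0)@(7, 1): e=[-11,55,0] → ·  [on edge]
    (4,2)@(9, 5): e=[11,33,0] → #  [on edge]
    (5,2)@(11, 5): e=[9,19,16] → #
    (6,2)@(13, 5): e=[7,5,32] → #
    (7,2)@(15, 5): e=[5,-9,48] → ·
    (4,3)@(9, 7): e=[23,29,-8] → ·
    (5,3)@(11, 7): e=[21,15,8] → #
    (7,3)@(15, 7): e=[17,-13,40] → ·
    (5,4)@(11, 9): e=[33,11,0] → #  [on edge]
    (6,4)@(13, 9): e=[31,-3,16] → ·
    (5,5)@(11, 11): e=[45,7,-8] → ·
    (6,6)@(13, 13): e=[55,-11,0] → ·  [on edge]
  covered (6 px):
    · · · · · · · · · ·
    · · · · · · · · · ·
    · · · · # # # · · ·
    · · · · · # # · · ·
    · · · · · # · · · ·
    · · · · · · · · · ·
    · · · · · · · · · ·
T2:
  2·area = 16
  edge (0, 0)→(2, 0): d=(2,0) top-left  bias=+0
  edge (2, 0)→(14, 8): d=(12,8) right/bottom  bias=-1
  edge (14, 8)→(0, 0): d=(-14,-8) top-left  bias=+0
    (1,0)@(3, 1): e=[2,4,10] → #
    (2,0)@(5, 1): e=[2,-12,26] → ·
    (1,1)@(3, 3): e=[6,28,-18] → ·
    (4,2)@(9, 5): e=[10,4,2] → #
    (5,2)@(11, 5): e=[10,-12,18] → ·
    (4,3)@(9, 7): e=[14,28,-26] → ·
  covered (2 px):
    · # · · · · · · · ·
    · · · · · · · · · ·
    · · · · # · · · · ·
    · · · · · · · · · ·
    · · · · · · · · · ·
    · · · · · · · · · ·
    · · · · · · · · · ·
T3:
  2·area = 72
  edge (2, 4)→(10, 2): d=(8,-2) top-left  bias=+0
  edge (10, 2)→(6, 12): d=(-4,10) right/bottom  bias=-1
  edge (6, 12)→(2, 4): d=(-4,-8) top-left  bias=+0
    (3,1)@(7, 3): e=[2,26,44] → #
    (4,1)@(9, 3): e=[6,6,60] → #
    (5,1)@(11, 3): e=[10,-14,76] → ·
    (1,2)@(3, 5): e=[10,58,4] → #
    (2,2)@(5, 5): e=[14,38,20] → #
    (4,2)@(9, 5): e=[22,-2,52] → ·
    (1,3)@(3, 7): e=[26,50,-4] → ·
    (2,3)@(5, 7): e=[30,30,12] → #
    (4,3)@(9, 7): e=[38,-10,44] → ·
    (2,4)@(5, 9): e=[46,22,4] → #
    (4,4)@(9, 9): e=[54,-18,36] → ·
    (2,5)@(5, 11): e=[62,14,-4] → ·
  covered (9 px):
    · · · · · · · · · ·
    · · · # # · · · · ·
    · # # # · · · · · ·
    · · # # · · · · · ·
    · · # # · · · · · ·
    · · · · · · · · · ·
    · · · · · · · · · ·
T4:
  2·area = 15
  edge (6, 10)→(6, 7): d=(0,-3) top-left  bias=+0
  edge (6, 7)→(11, 12): d=(5,5) right/bottom  bias=-1
  edge (11, 12)→(6, 10): d=(-5,-2) top-left  bias=+0
    (3,4)@(7, 9): e=[3,5,7] → #
    (4,4)@(9, 9): e=[9,-5,11] → ·
    (3,5)@(7, 11): e=[3,15,-3] → ·
    (4,5)@(9, 11): e=[9,5,1] → #
    (5,5)@(11, 11): e=[15,-5,5] → ·
    (4,6)@(9, 13): e=[9,15,-9] → ·
  covered (2 px):
    · · · · · · · · · ·
    · · · · · · · · · ·
    · · · · · · · · · ·
    · · · · · · · · · ·
    · · · # · · · · · ·
    · · · · # · · · · ·
    · · · · · · · · · ·

Result: "outside"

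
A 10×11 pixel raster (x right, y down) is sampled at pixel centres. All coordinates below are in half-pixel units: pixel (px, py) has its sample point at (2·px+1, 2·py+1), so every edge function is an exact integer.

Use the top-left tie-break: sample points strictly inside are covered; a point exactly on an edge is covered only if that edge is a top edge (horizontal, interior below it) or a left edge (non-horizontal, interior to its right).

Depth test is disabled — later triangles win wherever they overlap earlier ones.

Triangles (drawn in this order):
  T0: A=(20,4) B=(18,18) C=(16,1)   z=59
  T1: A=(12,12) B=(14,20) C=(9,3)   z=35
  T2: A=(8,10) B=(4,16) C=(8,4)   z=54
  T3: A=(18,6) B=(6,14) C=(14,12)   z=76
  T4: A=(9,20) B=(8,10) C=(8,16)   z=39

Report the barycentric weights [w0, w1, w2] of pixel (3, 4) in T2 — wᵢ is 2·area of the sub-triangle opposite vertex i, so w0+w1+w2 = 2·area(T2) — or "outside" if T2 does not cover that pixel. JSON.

T0:
  2·area = 62
  edge (20, 4)→(18, 18): d=(-2,14) right/bottom  bias=-1
  edge (18, 18)→(16, 1): d=(-2,-17) top-left  bias=+0
  edge (16, 1)→(20, 4): d=(4,3) right/bottom  bias=-1
    (8,1)@(17, 3): e=[44,13,5] → #
    (9,1)@(19, 3): e=[16,47,-1] → ·
    (8,2)@(17, 5): e=[40,9,13] → #
    (9,2)@(19, 5): e=[12,43,7] → #
    (8,3)@(17, 7): e=[36,5,21] → #
    (8,4)@(17, 9): e=[32,1,29] → #
    (8,5)@(17, 11): e=[28,-3,37] → ·
    (9,5)@(19, 11): e=[0,31,31] → ·  [on edge]
  covered (7 px):
    · · · · · · · · · ·
    · · · · · · · · # ·
    · · · · · · · · # #
    · · · · · · · · # #
    · · · · · · · · # #
    · · · · · · · · · ·
    · · · · · · · · · ·
    · · · · · · · · · ·
    · · · · · · · · · ·
    · · · · · · · · · ·
    · · · · · · · · · ·
T1:
  2·area = 6
  edge (12, 12)→(14, 20): d=(2,8) right/bottom  bias=-1
  edge (14, 20)→(9, 3): d=(-5,-17) top-left  bias=+0
  edge (9, 3)→(12, 12): d=(3,9) right/bottom  bias=-1
    (4,1)@(9, 3): e=[6,0,0] → ·  [on edge]
    (5,4)@(11, 9): e=[2,4,0] → ·  [on edge]
    (6,7)@(13, 15): e=[-2,8,0] → ·  [on edge]
    (7,10)@(15, 21): e=[-6,12,0] → ·  [on edge]
  covered (0 px):
    · · · · · · · · · ·
    · · · · · · · · · ·
    · · · · · · · · · ·
    · · · · · · · · · ·
    · · · · · · · · · ·
    · · · · · · · · · ·
    · · · · · · · · · ·
    · · · · · · · · · ·
    · · · · · · · · · ·
    · · · · · · · · · ·
    · · · · · · · · · ·
T2:
  2·area = 24
  edge (8, 10)→(4, 16): d=(-4,6) right/bottom  bias=-1
  edge (4, 16)→(8, 4): d=(4,-12) top-left  bias=+0
  edge (8, 4)→(8, 10): d=(0,6) right/bottom  bias=-1
    (4,0)@(9, 1): e=[30,0,-6] → ·  [on edge]
    (3,3)@(7, 7): e=[18,0,6] → #  [on edge]
    (4,3)@(9, 7): e=[6,24,-6] → ·
    (3,4)@(7, 9): e=[10,8,6] → #
    (4,4)@(9, 9): e=[-2,32,-6] → ·
    (3,5)@(7, 11): e=[2,16,6] → #
    (4,5)@(9, 11): e=[-10,40,-6] → ·
    (2,6)@(5, 13): e=[6,0,18] → #  [on edge]
    (3,6)@(7, 13): e=[-6,24,6] → ·
    (2,7)@(5, 15): e=[-2,8,18] → ·
    (1,9)@(3, 19): e=[-6,0,30] → ·  [on edge]
  covered (4 px):
    · · · · · · · · · ·
    · · · · · · · · · ·
    · · · · · · · · · ·
    · · · # · · · · · ·
    · · · # · · · · · ·
    · · · # · · · · · ·
    · · # · · · · · · ·
    · · · · · · · · · ·
    · · · · · · · · · ·
    · · · · · · · · · ·
    · · · · · · · · · ·
T3:
  2·area = 40  (B↔C swapped to make it positive)
  edge (18, 6)→(14, 12): d=(-4,6) right/bottom  bias=-1
  edge (14, 12)→(6, 14): d=(-8,2) right/bottom  bias=-1
  edge (6, 14)→(18, 6): d=(12,-8) top-left  bias=+0
    (8,3)@(17, 7): e=[2,34,4] → #
    (9,3)@(19, 7): e=[-10,30,20] → ·
    (7,4)@(15, 9): e=[6,22,12] → #
    (8,4)@(17, 9): e=[-6,18,28] → ·
    (5,5)@(11, 11): e=[22,14,4] → #
    (6,5)@(13, 11): e=[10,10,20] → #
    (7,5)@(15, 11): e=[-2,6,36] → ·
    (4,6)@(9, 13): e=[26,2,12] → #
    (5,6)@(11, 13): e=[14,-2,28] → ·
    (6,6)@(13, 13): e=[2,-6,44] → ·
    (4,7)@(9, 15): e=[18,-14,36] → ·
  covered (5 px):
    · · · · · · · · · ·
    · · · · · · · · · ·
    · · · · · · · · · ·
    · · · · · · · · # ·
    · · · · · · · # · ·
    · · · · · # # · · ·
    · · · · # · · · · ·
    · · · · · · · · · ·
    · · · · · · · · · ·
    · · · · · · · · · ·
    · · · · · · · · · ·
T4:
  2·area = 6  (B↔C swapped to make it positive)
  edge (9, 20)→(8, 16): d=(-1,-4) top-left  bias=+0
  edge (8, 16)→(8, 10): d=(0,-6) top-left  bias=+0
  edge (8, 10)→(9, 20): d=(1,10) right/bottom  bias=-1
  covered (0 px):
    · · · · · · · · · ·
    · · · · · · · · · ·
    · · · · · · · · · ·
    · · · · · · · · · ·
    · · · · · · · · · ·
    · · · · · · · · · ·
    · · · · · · · · · ·
    · · · · · · · · · ·
    · · · · · · · · · ·
    · · · · · · · · · ·
    · · · · · · · · · ·

Final: [8,6,10]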